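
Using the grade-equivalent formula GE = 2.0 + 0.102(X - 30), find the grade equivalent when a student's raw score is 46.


raw - median = 46 - 30 = 16
slope * diff = 0.102 * 16 = 1.632
GE = 2.0 + 1.632
GE = 3.632

3.632


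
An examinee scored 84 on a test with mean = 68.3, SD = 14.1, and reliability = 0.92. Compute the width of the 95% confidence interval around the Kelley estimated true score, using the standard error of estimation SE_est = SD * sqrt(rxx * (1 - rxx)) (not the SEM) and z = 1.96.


True score estimate = 0.92*84 + 0.08*68.3 = 82.744
SE_est = SD * sqrt(rxx * (1 - rxx)) = 14.1 * sqrt(0.92 * 0.08) = 14.1 * sqrt(0.0736) = 3.825234
CI = T_est +/- z * SE_est, so width = 2 * z * SE_est = 2 * 1.96 * 3.825234
Width = 14.9949

14.9949


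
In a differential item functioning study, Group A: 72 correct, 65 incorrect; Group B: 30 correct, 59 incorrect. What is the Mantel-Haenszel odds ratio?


Odds_A = 72/65 = 1.1077
Odds_B = 30/59 = 0.5085
OR = Odds_A / Odds_B = 1.1077 / 0.5085
Exactly, OR = (72 * 59) / (65 * 30) = 4248 / 1950
OR = 2.1785

2.1785


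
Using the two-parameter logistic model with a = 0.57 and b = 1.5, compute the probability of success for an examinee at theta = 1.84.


a*(theta - b) = 0.57 * (1.84 - 1.5) = 0.1938
exp(-0.1938) = 0.8238
P = 1 / (1 + 0.8238)
P = 0.5483

0.5483


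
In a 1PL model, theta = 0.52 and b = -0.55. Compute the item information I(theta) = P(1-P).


P = 1/(1+exp(-(0.52--0.55))) = 0.7446
I = P*(1-P) = 0.7446 * 0.2554
I = 0.1902

0.1902


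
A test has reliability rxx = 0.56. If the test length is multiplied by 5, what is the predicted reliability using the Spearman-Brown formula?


r_new = (n * rxx) / (1 + (n-1) * rxx)
r_new = (5 * 0.56) / (1 + 4 * 0.56)
r_new = 2.8 / 3.24
r_new = 0.8642

0.8642


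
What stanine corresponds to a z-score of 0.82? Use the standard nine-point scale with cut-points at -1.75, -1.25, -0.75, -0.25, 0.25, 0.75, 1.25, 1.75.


Stanine boundaries: [-1.75, -1.25, -0.75, -0.25, 0.25, 0.75, 1.25, 1.75]
z = 0.82
Check each boundary:
  z >= -1.75 -> could be stanine 2
  z >= -1.25 -> could be stanine 3
  z >= -0.75 -> could be stanine 4
  z >= -0.25 -> could be stanine 5
  z >= 0.25 -> could be stanine 6
  z >= 0.75 -> could be stanine 7
  z < 1.25
  z < 1.75
Highest qualifying boundary gives stanine = 7

7


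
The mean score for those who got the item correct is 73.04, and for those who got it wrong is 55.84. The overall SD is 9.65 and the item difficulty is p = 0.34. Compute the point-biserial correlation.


q = 1 - p = 0.66
rpb = ((M1 - M0) / SD) * sqrt(p * q)
rpb = ((73.04 - 55.84) / 9.65) * sqrt(0.34 * 0.66)
rpb = 0.8443

0.8443


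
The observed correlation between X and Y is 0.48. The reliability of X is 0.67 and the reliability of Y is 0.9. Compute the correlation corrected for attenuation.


r_corrected = rxy / sqrt(rxx * ryy)
= 0.48 / sqrt(0.67 * 0.9)
= 0.48 / sqrt(0.603)
= 0.48 / 0.776531
r_corrected = 0.6181

0.6181


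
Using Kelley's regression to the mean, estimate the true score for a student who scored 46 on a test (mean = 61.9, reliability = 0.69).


T_est = rxx * X + (1 - rxx) * mean
T_est = 0.69 * 46 + 0.31 * 61.9
T_est = 31.74 + 19.189
T_est = 50.929

50.929


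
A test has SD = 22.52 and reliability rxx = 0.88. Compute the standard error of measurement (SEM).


SEM = SD * sqrt(1 - rxx)
SEM = 22.52 * sqrt(1 - 0.88)
SEM = 22.52 * sqrt(0.12) = 22.52 * 0.34641
SEM = 7.8012

7.8012


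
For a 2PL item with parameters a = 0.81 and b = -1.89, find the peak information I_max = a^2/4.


For 2PL, max info at theta = b = -1.89
I_max = a^2 / 4 = 0.81^2 / 4
= 0.6561 / 4
I_max = 0.164

0.164


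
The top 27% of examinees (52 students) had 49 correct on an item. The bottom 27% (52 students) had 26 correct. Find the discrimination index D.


p_upper = 49/52 = 0.9423
p_lower = 26/52 = 0.5
D = 0.9423 - 0.5 = 0.4423

0.4423


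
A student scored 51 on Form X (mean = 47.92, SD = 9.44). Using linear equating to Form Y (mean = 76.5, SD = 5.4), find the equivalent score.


slope = SD_Y / SD_X = 5.4 / 9.44 ~ 0.572
intercept = mean_Y - slope * mean_X = 76.5 - (5.4 / 9.44) * 47.92 ~ 49.0881
Y = slope * X + intercept. To avoid rounding drift from the rounded slope/intercept, evaluate the equivalent form Y = mean_Y + SD_Y * (X - mean_X) / SD_X at full precision:
Y = 76.5 + 5.4 * (51 - 47.92) / 9.44
Y = 76.5 + 5.4 * 3.08 / 9.44
Y = 76.5 + 16.632 / 9.44
Y = 76.5 + 1.7619
Y = 78.2619

78.2619


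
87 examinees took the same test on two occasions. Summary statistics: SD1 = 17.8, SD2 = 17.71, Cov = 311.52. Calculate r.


r = cov(X,Y) / (SD_X * SD_Y)
r = 311.52 / (17.8 * 17.71)
r = 311.52 / 315.238
r = 0.9882

0.9882


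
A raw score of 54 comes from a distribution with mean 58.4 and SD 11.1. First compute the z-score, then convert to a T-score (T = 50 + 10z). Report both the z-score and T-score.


z = (X - mean) / SD = (54 - 58.4) / 11.1
z = -4.4 / 11.1
z = -0.3964
T-score = T = 50 + 10z
Carry z at full precision (z = -4.4 / 11.1) into the conversion:
T-score = 50 + 10 * (-4.4 / 11.1) = 50 + -44 / 11.1
T-score = 50 + -3.964
T-score = 46.036

46.036


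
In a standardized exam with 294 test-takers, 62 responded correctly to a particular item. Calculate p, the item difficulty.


Item difficulty p = number correct / total examinees
p = 62 / 294
p = 0.2109

0.2109


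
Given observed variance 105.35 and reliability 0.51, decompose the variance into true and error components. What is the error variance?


var_true = rxx * var_obs = 0.51 * 105.35 = 53.7285
var_error = var_obs - var_true
var_error = 105.35 - 53.7285
var_error = 51.6215

51.6215


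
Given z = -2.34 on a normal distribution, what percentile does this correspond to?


CDF(z) = 0.5 * (1 + erf(z/sqrt(2)))
erf(-1.6546) = -0.9807
CDF = 0.0096
Percentile rank = 0.0096 * 100 = 0.96

0.96


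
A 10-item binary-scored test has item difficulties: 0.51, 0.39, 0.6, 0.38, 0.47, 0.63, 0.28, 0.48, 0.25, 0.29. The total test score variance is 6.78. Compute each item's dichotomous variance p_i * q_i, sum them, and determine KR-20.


For each item, compute p_i * q_i:
  Item 1: 0.51 * 0.49 = 0.2499
  Item 2: 0.39 * 0.61 = 0.2379
  Item 3: 0.6 * 0.4 = 0.24
  Item 4: 0.38 * 0.62 = 0.2356
  Item 5: 0.47 * 0.53 = 0.2491
  Item 6: 0.63 * 0.37 = 0.2331
  Item 7: 0.28 * 0.72 = 0.2016
  Item 8: 0.48 * 0.52 = 0.2496
  Item 9: 0.25 * 0.75 = 0.1875
  Item 10: 0.29 * 0.71 = 0.2059
Sum(p_i * q_i) = 0.2499 + 0.2379 + 0.24 + 0.2356 + 0.2491 + 0.2331 + 0.2016 + 0.2496 + 0.1875 + 0.2059 = 2.2902
KR-20 = (k/(k-1)) * (1 - Sum(p_i*q_i) / Var_total)
= (10/9) * (1 - 2.2902/6.78)
= 1.1111 * 0.6622
KR-20 = 0.7358

0.7358


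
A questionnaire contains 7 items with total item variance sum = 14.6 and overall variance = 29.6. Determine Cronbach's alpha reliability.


alpha = (k/(k-1)) * (1 - sum(si^2)/s_total^2)
= (7/6) * (1 - 14.6/29.6)
alpha = 0.5912

0.5912


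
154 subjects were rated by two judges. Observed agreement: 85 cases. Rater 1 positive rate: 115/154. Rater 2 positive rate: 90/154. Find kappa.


P_o = 85/154 = 0.551948
P_e = (115*90 + 39*64) / 23716 = 0.54166
kappa = (P_o - P_e) / (1 - P_e)
kappa = (0.551948 - 0.54166) / (1 - 0.54166)
kappa = 0.0224

0.0224


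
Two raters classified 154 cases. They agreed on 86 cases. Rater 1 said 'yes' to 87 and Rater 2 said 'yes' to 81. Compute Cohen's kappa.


P_o = 86/154 = 0.558442
P_e = (87*81 + 67*73) / 23716 = 0.503373
kappa = (P_o - P_e) / (1 - P_e)
kappa = (0.558442 - 0.503373) / (1 - 0.503373)
kappa = 0.1109

0.1109


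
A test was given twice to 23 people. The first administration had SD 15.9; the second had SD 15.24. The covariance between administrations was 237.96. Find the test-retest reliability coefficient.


r = cov(X,Y) / (SD_X * SD_Y)
r = 237.96 / (15.9 * 15.24)
r = 237.96 / 242.316
r = 0.982

0.982


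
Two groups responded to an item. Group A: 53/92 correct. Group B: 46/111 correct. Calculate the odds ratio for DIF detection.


Odds_A = 53/39 = 1.359
Odds_B = 46/65 = 0.7077
OR = Odds_A / Odds_B = 1.359 / 0.7077
Exactly, OR = (53 * 65) / (39 * 46) = 3445 / 1794
OR = 1.9203

1.9203


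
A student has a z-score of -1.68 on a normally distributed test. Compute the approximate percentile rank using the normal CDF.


CDF(z) = 0.5 * (1 + erf(z/sqrt(2)))
erf(-1.1879) = -0.907
CDF = 0.0465
Percentile rank = 0.0465 * 100 = 4.65

4.65


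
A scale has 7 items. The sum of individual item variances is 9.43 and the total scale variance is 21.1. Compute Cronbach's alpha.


alpha = (k/(k-1)) * (1 - sum(si^2)/s_total^2)
= (7/6) * (1 - 9.43/21.1)
alpha = 0.6453

0.6453


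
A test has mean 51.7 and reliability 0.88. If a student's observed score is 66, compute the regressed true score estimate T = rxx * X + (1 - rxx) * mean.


T_est = rxx * X + (1 - rxx) * mean
T_est = 0.88 * 66 + 0.12 * 51.7
T_est = 58.08 + 6.204
T_est = 64.284

64.284


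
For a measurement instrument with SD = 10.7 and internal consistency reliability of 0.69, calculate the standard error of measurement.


SEM = SD * sqrt(1 - rxx)
SEM = 10.7 * sqrt(1 - 0.69)
SEM = 10.7 * sqrt(0.31) = 10.7 * 0.556776
SEM = 5.9575

5.9575


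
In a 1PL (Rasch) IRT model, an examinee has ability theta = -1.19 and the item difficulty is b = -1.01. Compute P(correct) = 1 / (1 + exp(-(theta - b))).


theta - b = -1.19 - -1.01 = -0.18
exp(-(theta - b)) = exp(0.18) = 1.1972
P = 1 / (1 + 1.1972)
P = 0.4551

0.4551


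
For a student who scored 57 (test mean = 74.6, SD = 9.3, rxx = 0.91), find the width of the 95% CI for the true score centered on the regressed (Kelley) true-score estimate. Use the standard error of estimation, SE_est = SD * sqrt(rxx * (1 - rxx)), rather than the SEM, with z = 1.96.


True score estimate = 0.91*57 + 0.09*74.6 = 58.584
SE_est = SD * sqrt(rxx * (1 - rxx)) = 9.3 * sqrt(0.91 * 0.09) = 9.3 * sqrt(0.0819) = 2.66149
CI = T_est +/- z * SE_est, so width = 2 * z * SE_est = 2 * 1.96 * 2.66149
Width = 10.433

10.433


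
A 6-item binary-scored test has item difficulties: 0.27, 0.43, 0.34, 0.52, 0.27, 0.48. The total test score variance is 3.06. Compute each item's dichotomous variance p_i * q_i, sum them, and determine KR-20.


For each item, compute p_i * q_i:
  Item 1: 0.27 * 0.73 = 0.1971
  Item 2: 0.43 * 0.57 = 0.2451
  Item 3: 0.34 * 0.66 = 0.2244
  Item 4: 0.52 * 0.48 = 0.2496
  Item 5: 0.27 * 0.73 = 0.1971
  Item 6: 0.48 * 0.52 = 0.2496
Sum(p_i * q_i) = 0.1971 + 0.2451 + 0.2244 + 0.2496 + 0.1971 + 0.2496 = 1.3629
KR-20 = (k/(k-1)) * (1 - Sum(p_i*q_i) / Var_total)
= (6/5) * (1 - 1.3629/3.06)
= 1.2 * 0.5546
KR-20 = 0.6655

0.6655


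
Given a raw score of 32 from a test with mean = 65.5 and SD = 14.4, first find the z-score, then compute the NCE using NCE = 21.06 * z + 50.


z = (X - mean) / SD = (32 - 65.5) / 14.4
z = -33.5 / 14.4
z = -2.3264
NCE = NCE = 21.06z + 50
Carry z at full precision (z = -33.5 / 14.4) into the conversion:
NCE = 21.06 * (-33.5 / 14.4) + 50 = -705.51 / 14.4 + 50
NCE = -48.9937 + 50
NCE = 1.0063

1.0063


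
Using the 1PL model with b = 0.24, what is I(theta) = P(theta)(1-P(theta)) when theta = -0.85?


P = 1/(1+exp(-(-0.85-0.24))) = 0.2516
I = P*(1-P) = 0.2516 * 0.7484
I = 0.1883

0.1883


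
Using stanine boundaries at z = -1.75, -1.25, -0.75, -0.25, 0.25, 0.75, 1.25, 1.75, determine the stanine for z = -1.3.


Stanine boundaries: [-1.75, -1.25, -0.75, -0.25, 0.25, 0.75, 1.25, 1.75]
z = -1.3
Check each boundary:
  z >= -1.75 -> could be stanine 2
  z < -1.25
  z < -0.75
  z < -0.25
  z < 0.25
  z < 0.75
  z < 1.25
  z < 1.75
Highest qualifying boundary gives stanine = 2

2


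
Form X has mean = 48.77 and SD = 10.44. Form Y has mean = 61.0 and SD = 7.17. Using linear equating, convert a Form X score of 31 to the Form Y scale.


slope = SD_Y / SD_X = 7.17 / 10.44 ~ 0.6868
intercept = mean_Y - slope * mean_X = 61.0 - (7.17 / 10.44) * 48.77 ~ 27.5057
Y = slope * X + intercept. To avoid rounding drift from the rounded slope/intercept, evaluate the equivalent form Y = mean_Y + SD_Y * (X - mean_X) / SD_X at full precision:
Y = 61.0 + 7.17 * (31 - 48.77) / 10.44
Y = 61.0 - 7.17 * 17.77 / 10.44
Y = 61.0 - 127.4109 / 10.44
Y = 61.0 - 12.2041
Y = 48.7959

48.7959


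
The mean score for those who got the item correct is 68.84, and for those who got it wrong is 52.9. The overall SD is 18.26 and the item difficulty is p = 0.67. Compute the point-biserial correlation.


q = 1 - p = 0.33
rpb = ((M1 - M0) / SD) * sqrt(p * q)
rpb = ((68.84 - 52.9) / 18.26) * sqrt(0.67 * 0.33)
rpb = 0.4105

0.4105


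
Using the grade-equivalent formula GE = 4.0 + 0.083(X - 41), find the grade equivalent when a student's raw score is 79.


raw - median = 79 - 41 = 38
slope * diff = 0.083 * 38 = 3.154
GE = 4.0 + 3.154
GE = 7.154

7.154


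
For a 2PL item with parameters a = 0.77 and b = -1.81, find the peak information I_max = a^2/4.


For 2PL, max info at theta = b = -1.81
I_max = a^2 / 4 = 0.77^2 / 4
= 0.5929 / 4
I_max = 0.1482

0.1482


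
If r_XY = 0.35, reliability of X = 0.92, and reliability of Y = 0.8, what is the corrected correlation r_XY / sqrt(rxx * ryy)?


r_corrected = rxy / sqrt(rxx * ryy)
= 0.35 / sqrt(0.92 * 0.8)
= 0.35 / sqrt(0.736)
= 0.35 / 0.857904
r_corrected = 0.408

0.408


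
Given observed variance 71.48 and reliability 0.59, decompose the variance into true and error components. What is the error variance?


var_true = rxx * var_obs = 0.59 * 71.48 = 42.1732
var_error = var_obs - var_true
var_error = 71.48 - 42.1732
var_error = 29.3068

29.3068


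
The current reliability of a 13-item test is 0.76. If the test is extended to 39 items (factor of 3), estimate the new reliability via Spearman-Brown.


r_new = (n * rxx) / (1 + (n-1) * rxx)
r_new = (3 * 0.76) / (1 + 2 * 0.76)
r_new = 2.28 / 2.52
r_new = 0.9048

0.9048


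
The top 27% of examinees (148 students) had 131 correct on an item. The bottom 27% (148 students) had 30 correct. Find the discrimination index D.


p_upper = 131/148 = 0.8851
p_lower = 30/148 = 0.2027
D = 0.8851 - 0.2027 = 0.6824

0.6824


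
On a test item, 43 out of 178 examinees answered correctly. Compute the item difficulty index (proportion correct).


Item difficulty p = number correct / total examinees
p = 43 / 178
p = 0.2416

0.2416


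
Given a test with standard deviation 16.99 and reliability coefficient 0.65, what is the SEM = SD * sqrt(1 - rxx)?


SEM = SD * sqrt(1 - rxx)
SEM = 16.99 * sqrt(1 - 0.65)
SEM = 16.99 * sqrt(0.35) = 16.99 * 0.591608
SEM = 10.0514

10.0514


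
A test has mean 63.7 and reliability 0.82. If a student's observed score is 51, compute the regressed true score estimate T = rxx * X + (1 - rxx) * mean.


T_est = rxx * X + (1 - rxx) * mean
T_est = 0.82 * 51 + 0.18 * 63.7
T_est = 41.82 + 11.466
T_est = 53.286

53.286


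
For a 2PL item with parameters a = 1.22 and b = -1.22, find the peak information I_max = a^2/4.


For 2PL, max info at theta = b = -1.22
I_max = a^2 / 4 = 1.22^2 / 4
= 1.4884 / 4
I_max = 0.3721

0.3721


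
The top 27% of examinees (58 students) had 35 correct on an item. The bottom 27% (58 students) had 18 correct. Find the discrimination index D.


p_upper = 35/58 = 0.6034
p_lower = 18/58 = 0.3103
D = 0.6034 - 0.3103 = 0.2931

0.2931


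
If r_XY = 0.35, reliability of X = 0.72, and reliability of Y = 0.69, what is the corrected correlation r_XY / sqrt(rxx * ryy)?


r_corrected = rxy / sqrt(rxx * ryy)
= 0.35 / sqrt(0.72 * 0.69)
= 0.35 / sqrt(0.4968)
= 0.35 / 0.70484
r_corrected = 0.4966

0.4966


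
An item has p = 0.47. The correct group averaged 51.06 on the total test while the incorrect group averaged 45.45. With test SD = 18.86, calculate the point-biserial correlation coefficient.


q = 1 - p = 0.53
rpb = ((M1 - M0) / SD) * sqrt(p * q)
rpb = ((51.06 - 45.45) / 18.86) * sqrt(0.47 * 0.53)
rpb = 0.1485

0.1485


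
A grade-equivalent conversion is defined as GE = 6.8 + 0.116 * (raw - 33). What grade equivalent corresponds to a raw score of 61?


raw - median = 61 - 33 = 28
slope * diff = 0.116 * 28 = 3.248
GE = 6.8 + 3.248
GE = 10.048

10.048


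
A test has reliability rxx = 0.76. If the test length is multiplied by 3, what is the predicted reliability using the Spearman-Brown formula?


r_new = (n * rxx) / (1 + (n-1) * rxx)
r_new = (3 * 0.76) / (1 + 2 * 0.76)
r_new = 2.28 / 2.52
r_new = 0.9048

0.9048


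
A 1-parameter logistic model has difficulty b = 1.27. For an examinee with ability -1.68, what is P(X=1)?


theta - b = -1.68 - 1.27 = -2.95
exp(-(theta - b)) = exp(2.95) = 19.106
P = 1 / (1 + 19.106)
P = 0.0497

0.0497


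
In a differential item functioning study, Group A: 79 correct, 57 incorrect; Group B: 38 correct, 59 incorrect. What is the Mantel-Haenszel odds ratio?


Odds_A = 79/57 = 1.386
Odds_B = 38/59 = 0.6441
OR = Odds_A / Odds_B = 1.386 / 0.6441
Exactly, OR = (79 * 59) / (57 * 38) = 4661 / 2166
OR = 2.1519

2.1519


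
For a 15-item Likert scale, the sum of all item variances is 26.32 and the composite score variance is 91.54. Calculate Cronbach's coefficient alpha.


alpha = (k/(k-1)) * (1 - sum(si^2)/s_total^2)
= (15/14) * (1 - 26.32/91.54)
alpha = 0.7634

0.7634


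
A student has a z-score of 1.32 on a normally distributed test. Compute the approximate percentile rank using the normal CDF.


CDF(z) = 0.5 * (1 + erf(z/sqrt(2)))
erf(0.9334) = 0.8132
CDF = 0.9066
Percentile rank = 0.9066 * 100 = 90.66

90.66


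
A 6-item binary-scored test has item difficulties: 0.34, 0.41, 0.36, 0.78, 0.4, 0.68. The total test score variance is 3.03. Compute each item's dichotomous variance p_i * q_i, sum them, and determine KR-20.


For each item, compute p_i * q_i:
  Item 1: 0.34 * 0.66 = 0.2244
  Item 2: 0.41 * 0.59 = 0.2419
  Item 3: 0.36 * 0.64 = 0.2304
  Item 4: 0.78 * 0.22 = 0.1716
  Item 5: 0.4 * 0.6 = 0.24
  Item 6: 0.68 * 0.32 = 0.2176
Sum(p_i * q_i) = 0.2244 + 0.2419 + 0.2304 + 0.1716 + 0.24 + 0.2176 = 1.3259
KR-20 = (k/(k-1)) * (1 - Sum(p_i*q_i) / Var_total)
= (6/5) * (1 - 1.3259/3.03)
= 1.2 * 0.5624
KR-20 = 0.6749

0.6749


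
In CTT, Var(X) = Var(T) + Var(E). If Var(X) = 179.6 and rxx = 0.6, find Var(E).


var_true = rxx * var_obs = 0.6 * 179.6 = 107.76
var_error = var_obs - var_true
var_error = 179.6 - 107.76
var_error = 71.84

71.84


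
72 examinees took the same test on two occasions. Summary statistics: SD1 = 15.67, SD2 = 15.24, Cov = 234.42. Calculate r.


r = cov(X,Y) / (SD_X * SD_Y)
r = 234.42 / (15.67 * 15.24)
r = 234.42 / 238.8108
r = 0.9816

0.9816


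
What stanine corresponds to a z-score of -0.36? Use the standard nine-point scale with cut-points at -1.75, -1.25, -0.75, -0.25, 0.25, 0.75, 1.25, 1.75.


Stanine boundaries: [-1.75, -1.25, -0.75, -0.25, 0.25, 0.75, 1.25, 1.75]
z = -0.36
Check each boundary:
  z >= -1.75 -> could be stanine 2
  z >= -1.25 -> could be stanine 3
  z >= -0.75 -> could be stanine 4
  z < -0.25
  z < 0.25
  z < 0.75
  z < 1.25
  z < 1.75
Highest qualifying boundary gives stanine = 4

4


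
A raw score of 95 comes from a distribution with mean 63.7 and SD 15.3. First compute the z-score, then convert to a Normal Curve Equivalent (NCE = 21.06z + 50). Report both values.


z = (X - mean) / SD = (95 - 63.7) / 15.3
z = 31.3 / 15.3
z = 2.0458
NCE = NCE = 21.06z + 50
Carry z at full precision (z = 31.3 / 15.3) into the conversion:
NCE = 21.06 * (31.3 / 15.3) + 50 = 659.178 / 15.3 + 50
NCE = 43.0835 + 50
NCE = 93.0835

93.0835


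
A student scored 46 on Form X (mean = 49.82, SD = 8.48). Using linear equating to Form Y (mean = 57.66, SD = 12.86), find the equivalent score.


slope = SD_Y / SD_X = 12.86 / 8.48 ~ 1.5165
intercept = mean_Y - slope * mean_X = 57.66 - (12.86 / 8.48) * 49.82 ~ -17.8925
Y = slope * X + intercept. To avoid rounding drift from the rounded slope/intercept, evaluate the equivalent form Y = mean_Y + SD_Y * (X - mean_X) / SD_X at full precision:
Y = 57.66 + 12.86 * (46 - 49.82) / 8.48
Y = 57.66 - 12.86 * 3.82 / 8.48
Y = 57.66 - 49.1252 / 8.48
Y = 57.66 - 5.7931
Y = 51.8669

51.8669


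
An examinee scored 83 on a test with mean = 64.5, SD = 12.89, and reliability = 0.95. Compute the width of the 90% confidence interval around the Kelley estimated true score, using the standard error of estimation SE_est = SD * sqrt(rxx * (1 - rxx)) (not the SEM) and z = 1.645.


True score estimate = 0.95*83 + 0.05*64.5 = 82.075
SE_est = SD * sqrt(rxx * (1 - rxx)) = 12.89 * sqrt(0.95 * 0.05) = 12.89 * sqrt(0.0475) = 2.80931
CI = T_est +/- z * SE_est, so width = 2 * z * SE_est = 2 * 1.645 * 2.80931
Width = 9.2426

9.2426


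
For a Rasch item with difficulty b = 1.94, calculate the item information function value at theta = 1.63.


P = 1/(1+exp(-(1.63-1.94))) = 0.4231
I = P*(1-P) = 0.4231 * 0.5769
I = 0.2441

0.2441


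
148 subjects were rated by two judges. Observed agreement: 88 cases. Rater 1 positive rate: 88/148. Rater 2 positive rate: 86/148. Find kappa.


P_o = 88/148 = 0.594595
P_e = (88*86 + 60*62) / 21904 = 0.51534
kappa = (P_o - P_e) / (1 - P_e)
kappa = (0.594595 - 0.51534) / (1 - 0.51534)
kappa = 0.1635

0.1635


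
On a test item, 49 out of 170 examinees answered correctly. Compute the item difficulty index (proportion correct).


Item difficulty p = number correct / total examinees
p = 49 / 170
p = 0.2882

0.2882


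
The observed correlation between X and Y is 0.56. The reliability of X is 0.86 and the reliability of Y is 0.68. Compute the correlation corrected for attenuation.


r_corrected = rxy / sqrt(rxx * ryy)
= 0.56 / sqrt(0.86 * 0.68)
= 0.56 / sqrt(0.5848)
= 0.56 / 0.764722
r_corrected = 0.7323

0.7323


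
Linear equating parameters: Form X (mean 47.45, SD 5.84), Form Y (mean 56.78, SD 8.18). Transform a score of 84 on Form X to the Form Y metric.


slope = SD_Y / SD_X = 8.18 / 5.84 ~ 1.4007
intercept = mean_Y - slope * mean_X = 56.78 - (8.18 / 5.84) * 47.45 ~ -9.6825
Y = slope * X + intercept. To avoid rounding drift from the rounded slope/intercept, evaluate the equivalent form Y = mean_Y + SD_Y * (X - mean_X) / SD_X at full precision:
Y = 56.78 + 8.18 * (84 - 47.45) / 5.84
Y = 56.78 + 8.18 * 36.55 / 5.84
Y = 56.78 + 298.979 / 5.84
Y = 56.78 + 51.195
Y = 107.975

107.975


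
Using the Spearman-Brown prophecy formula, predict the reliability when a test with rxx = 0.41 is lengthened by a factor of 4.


r_new = (n * rxx) / (1 + (n-1) * rxx)
r_new = (4 * 0.41) / (1 + 3 * 0.41)
r_new = 1.64 / 2.23
r_new = 0.7354

0.7354


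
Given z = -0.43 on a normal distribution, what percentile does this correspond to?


CDF(z) = 0.5 * (1 + erf(z/sqrt(2)))
erf(-0.3041) = -0.3328
CDF = 0.3336
Percentile rank = 0.3336 * 100 = 33.36

33.36


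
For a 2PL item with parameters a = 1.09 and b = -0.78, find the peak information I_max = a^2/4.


For 2PL, max info at theta = b = -0.78
I_max = a^2 / 4 = 1.09^2 / 4
= 1.1881 / 4
I_max = 0.297

0.297


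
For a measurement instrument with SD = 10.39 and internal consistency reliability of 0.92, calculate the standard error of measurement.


SEM = SD * sqrt(1 - rxx)
SEM = 10.39 * sqrt(1 - 0.92)
SEM = 10.39 * sqrt(0.08) = 10.39 * 0.282843
SEM = 2.9387

2.9387


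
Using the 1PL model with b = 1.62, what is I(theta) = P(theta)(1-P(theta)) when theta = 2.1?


P = 1/(1+exp(-(2.1-1.62))) = 0.6177
I = P*(1-P) = 0.6177 * 0.3823
I = 0.2361

0.2361


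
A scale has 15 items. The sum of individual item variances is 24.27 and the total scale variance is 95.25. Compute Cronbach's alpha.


alpha = (k/(k-1)) * (1 - sum(si^2)/s_total^2)
= (15/14) * (1 - 24.27/95.25)
alpha = 0.7984

0.7984


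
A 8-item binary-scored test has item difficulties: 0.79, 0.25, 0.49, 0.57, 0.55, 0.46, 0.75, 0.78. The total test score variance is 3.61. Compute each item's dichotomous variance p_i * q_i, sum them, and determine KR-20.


For each item, compute p_i * q_i:
  Item 1: 0.79 * 0.21 = 0.1659
  Item 2: 0.25 * 0.75 = 0.1875
  Item 3: 0.49 * 0.51 = 0.2499
  Item 4: 0.57 * 0.43 = 0.2451
  Item 5: 0.55 * 0.45 = 0.2475
  Item 6: 0.46 * 0.54 = 0.2484
  Item 7: 0.75 * 0.25 = 0.1875
  Item 8: 0.78 * 0.22 = 0.1716
Sum(p_i * q_i) = 0.1659 + 0.1875 + 0.2499 + 0.2451 + 0.2475 + 0.2484 + 0.1875 + 0.1716 = 1.7034
KR-20 = (k/(k-1)) * (1 - Sum(p_i*q_i) / Var_total)
= (8/7) * (1 - 1.7034/3.61)
= 1.1429 * 0.5281
KR-20 = 0.6036

0.6036


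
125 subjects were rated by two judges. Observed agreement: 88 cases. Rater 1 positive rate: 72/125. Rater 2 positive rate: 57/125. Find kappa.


P_o = 88/125 = 0.704
P_e = (72*57 + 53*68) / 15625 = 0.493312
kappa = (P_o - P_e) / (1 - P_e)
kappa = (0.704 - 0.493312) / (1 - 0.493312)
kappa = 0.4158

0.4158


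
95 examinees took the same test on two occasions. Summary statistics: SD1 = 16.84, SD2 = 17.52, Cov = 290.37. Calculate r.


r = cov(X,Y) / (SD_X * SD_Y)
r = 290.37 / (16.84 * 17.52)
r = 290.37 / 295.0368
r = 0.9842

0.9842


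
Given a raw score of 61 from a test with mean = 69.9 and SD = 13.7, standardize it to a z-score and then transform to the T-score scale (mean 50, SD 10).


z = (X - mean) / SD = (61 - 69.9) / 13.7
z = -8.9 / 13.7
z = -0.6496
T-score = T = 50 + 10z
Carry z at full precision (z = -8.9 / 13.7) into the conversion:
T-score = 50 + 10 * (-8.9 / 13.7) = 50 + -89 / 13.7
T-score = 50 + -6.4964
T-score = 43.5036

43.5036


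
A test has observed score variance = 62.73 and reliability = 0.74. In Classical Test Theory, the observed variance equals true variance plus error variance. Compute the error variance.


var_true = rxx * var_obs = 0.74 * 62.73 = 46.4202
var_error = var_obs - var_true
var_error = 62.73 - 46.4202
var_error = 16.3098

16.3098


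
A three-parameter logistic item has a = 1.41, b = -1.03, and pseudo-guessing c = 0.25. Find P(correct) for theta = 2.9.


logit = 1.41*(2.9 - -1.03) = 5.5413
P* = 1/(1 + exp(-5.5413)) = 0.9961
P = 0.25 + (1 - 0.25) * 0.9961
P = 0.9971

0.9971


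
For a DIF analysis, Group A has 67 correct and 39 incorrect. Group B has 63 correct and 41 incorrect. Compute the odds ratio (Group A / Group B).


Odds_A = 67/39 = 1.7179
Odds_B = 63/41 = 1.5366
OR = Odds_A / Odds_B = 1.7179 / 1.5366
Exactly, OR = (67 * 41) / (39 * 63) = 2747 / 2457
OR = 1.118

1.118


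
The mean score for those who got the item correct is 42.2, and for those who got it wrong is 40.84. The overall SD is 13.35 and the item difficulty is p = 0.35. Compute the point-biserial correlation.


q = 1 - p = 0.65
rpb = ((M1 - M0) / SD) * sqrt(p * q)
rpb = ((42.2 - 40.84) / 13.35) * sqrt(0.35 * 0.65)
rpb = 0.0486

0.0486


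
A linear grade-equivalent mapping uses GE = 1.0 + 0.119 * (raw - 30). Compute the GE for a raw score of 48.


raw - median = 48 - 30 = 18
slope * diff = 0.119 * 18 = 2.142
GE = 1.0 + 2.142
GE = 3.142

3.142


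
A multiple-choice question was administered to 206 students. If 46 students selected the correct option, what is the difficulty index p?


Item difficulty p = number correct / total examinees
p = 46 / 206
p = 0.2233

0.2233


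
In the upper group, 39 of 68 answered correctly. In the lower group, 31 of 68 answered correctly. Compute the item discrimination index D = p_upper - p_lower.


p_upper = 39/68 = 0.5735
p_lower = 31/68 = 0.4559
D = 0.5735 - 0.4559 = 0.1176

0.1176


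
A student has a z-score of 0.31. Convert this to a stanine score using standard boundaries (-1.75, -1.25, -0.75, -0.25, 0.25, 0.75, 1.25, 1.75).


Stanine boundaries: [-1.75, -1.25, -0.75, -0.25, 0.25, 0.75, 1.25, 1.75]
z = 0.31
Check each boundary:
  z >= -1.75 -> could be stanine 2
  z >= -1.25 -> could be stanine 3
  z >= -0.75 -> could be stanine 4
  z >= -0.25 -> could be stanine 5
  z >= 0.25 -> could be stanine 6
  z < 0.75
  z < 1.25
  z < 1.75
Highest qualifying boundary gives stanine = 6

6


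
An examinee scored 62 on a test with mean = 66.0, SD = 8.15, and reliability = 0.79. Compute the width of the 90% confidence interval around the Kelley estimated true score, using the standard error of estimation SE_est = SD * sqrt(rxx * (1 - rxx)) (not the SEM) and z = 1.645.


True score estimate = 0.79*62 + 0.21*66.0 = 62.84
SE_est = SD * sqrt(rxx * (1 - rxx)) = 8.15 * sqrt(0.79 * 0.21) = 8.15 * sqrt(0.1659) = 3.319562
CI = T_est +/- z * SE_est, so width = 2 * z * SE_est = 2 * 1.645 * 3.319562
Width = 10.9214

10.9214


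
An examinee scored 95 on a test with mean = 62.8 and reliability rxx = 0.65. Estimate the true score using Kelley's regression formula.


T_est = rxx * X + (1 - rxx) * mean
T_est = 0.65 * 95 + 0.35 * 62.8
T_est = 61.75 + 21.98
T_est = 83.73

83.73


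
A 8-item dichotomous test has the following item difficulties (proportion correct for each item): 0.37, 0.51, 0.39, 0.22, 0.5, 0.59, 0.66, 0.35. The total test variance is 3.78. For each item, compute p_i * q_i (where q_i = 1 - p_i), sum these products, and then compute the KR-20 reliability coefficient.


For each item, compute p_i * q_i:
  Item 1: 0.37 * 0.63 = 0.2331
  Item 2: 0.51 * 0.49 = 0.2499
  Item 3: 0.39 * 0.61 = 0.2379
  Item 4: 0.22 * 0.78 = 0.1716
  Item 5: 0.5 * 0.5 = 0.25
  Item 6: 0.59 * 0.41 = 0.2419
  Item 7: 0.66 * 0.34 = 0.2244
  Item 8: 0.35 * 0.65 = 0.2275
Sum(p_i * q_i) = 0.2331 + 0.2499 + 0.2379 + 0.1716 + 0.25 + 0.2419 + 0.2244 + 0.2275 = 1.8363
KR-20 = (k/(k-1)) * (1 - Sum(p_i*q_i) / Var_total)
= (8/7) * (1 - 1.8363/3.78)
= 1.1429 * 0.5142
KR-20 = 0.5877

0.5877


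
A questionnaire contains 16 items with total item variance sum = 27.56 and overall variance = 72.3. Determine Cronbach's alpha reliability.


alpha = (k/(k-1)) * (1 - sum(si^2)/s_total^2)
= (16/15) * (1 - 27.56/72.3)
alpha = 0.6601

0.6601


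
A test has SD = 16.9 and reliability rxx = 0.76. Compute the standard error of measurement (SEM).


SEM = SD * sqrt(1 - rxx)
SEM = 16.9 * sqrt(1 - 0.76)
SEM = 16.9 * sqrt(0.24) = 16.9 * 0.489898
SEM = 8.2793

8.2793


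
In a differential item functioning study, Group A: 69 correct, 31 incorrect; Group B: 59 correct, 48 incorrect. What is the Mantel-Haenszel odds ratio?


Odds_A = 69/31 = 2.2258
Odds_B = 59/48 = 1.2292
OR = Odds_A / Odds_B = 2.2258 / 1.2292
Exactly, OR = (69 * 48) / (31 * 59) = 3312 / 1829
OR = 1.8108

1.8108


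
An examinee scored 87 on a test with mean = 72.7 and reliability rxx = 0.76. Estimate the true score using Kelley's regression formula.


T_est = rxx * X + (1 - rxx) * mean
T_est = 0.76 * 87 + 0.24 * 72.7
T_est = 66.12 + 17.448
T_est = 83.568

83.568


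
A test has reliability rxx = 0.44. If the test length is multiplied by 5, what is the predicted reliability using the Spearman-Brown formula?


r_new = (n * rxx) / (1 + (n-1) * rxx)
r_new = (5 * 0.44) / (1 + 4 * 0.44)
r_new = 2.2 / 2.76
r_new = 0.7971

0.7971


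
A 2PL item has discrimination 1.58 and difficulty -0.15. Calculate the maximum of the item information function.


For 2PL, max info at theta = b = -0.15
I_max = a^2 / 4 = 1.58^2 / 4
= 2.4964 / 4
I_max = 0.6241

0.6241


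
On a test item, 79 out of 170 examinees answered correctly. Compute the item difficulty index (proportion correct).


Item difficulty p = number correct / total examinees
p = 79 / 170
p = 0.4647

0.4647


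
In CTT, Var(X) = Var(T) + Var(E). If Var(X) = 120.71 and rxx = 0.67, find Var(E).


var_true = rxx * var_obs = 0.67 * 120.71 = 80.8757
var_error = var_obs - var_true
var_error = 120.71 - 80.8757
var_error = 39.8343

39.8343


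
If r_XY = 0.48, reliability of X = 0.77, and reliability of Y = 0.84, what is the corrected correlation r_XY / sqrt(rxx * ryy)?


r_corrected = rxy / sqrt(rxx * ryy)
= 0.48 / sqrt(0.77 * 0.84)
= 0.48 / sqrt(0.6468)
= 0.48 / 0.804239
r_corrected = 0.5968

0.5968


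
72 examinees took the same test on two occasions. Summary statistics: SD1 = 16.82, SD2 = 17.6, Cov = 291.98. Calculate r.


r = cov(X,Y) / (SD_X * SD_Y)
r = 291.98 / (16.82 * 17.6)
r = 291.98 / 296.032
r = 0.9863

0.9863


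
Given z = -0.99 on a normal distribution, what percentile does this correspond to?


CDF(z) = 0.5 * (1 + erf(z/sqrt(2)))
erf(-0.7) = -0.6778
CDF = 0.1611
Percentile rank = 0.1611 * 100 = 16.11

16.11


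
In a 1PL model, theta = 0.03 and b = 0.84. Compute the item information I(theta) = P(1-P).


P = 1/(1+exp(-(0.03-0.84))) = 0.3079
I = P*(1-P) = 0.3079 * 0.6921
I = 0.2131

0.2131


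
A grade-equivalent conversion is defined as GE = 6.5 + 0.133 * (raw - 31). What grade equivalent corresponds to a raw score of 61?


raw - median = 61 - 31 = 30
slope * diff = 0.133 * 30 = 3.99
GE = 6.5 + 3.99
GE = 10.49

10.49


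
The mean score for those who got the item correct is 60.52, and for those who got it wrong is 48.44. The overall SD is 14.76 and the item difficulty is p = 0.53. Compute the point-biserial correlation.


q = 1 - p = 0.47
rpb = ((M1 - M0) / SD) * sqrt(p * q)
rpb = ((60.52 - 48.44) / 14.76) * sqrt(0.53 * 0.47)
rpb = 0.4085

0.4085


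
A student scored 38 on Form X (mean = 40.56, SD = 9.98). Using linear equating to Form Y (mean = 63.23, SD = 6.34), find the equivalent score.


slope = SD_Y / SD_X = 6.34 / 9.98 ~ 0.6353
intercept = mean_Y - slope * mean_X = 63.23 - (6.34 / 9.98) * 40.56 ~ 37.4634
Y = slope * X + intercept. To avoid rounding drift from the rounded slope/intercept, evaluate the equivalent form Y = mean_Y + SD_Y * (X - mean_X) / SD_X at full precision:
Y = 63.23 + 6.34 * (38 - 40.56) / 9.98
Y = 63.23 - 6.34 * 2.56 / 9.98
Y = 63.23 - 16.2304 / 9.98
Y = 63.23 - 1.6263
Y = 61.6037

61.6037


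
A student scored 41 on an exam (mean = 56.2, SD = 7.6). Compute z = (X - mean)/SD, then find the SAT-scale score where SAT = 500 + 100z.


z = (X - mean) / SD = (41 - 56.2) / 7.6
z = -15.2 / 7.6
z = -2.0
SAT-scale = SAT = 500 + 100z
Carry z at full precision (z = -15.2 / 7.6) into the conversion:
SAT-scale = 500 + 100 * (-15.2 / 7.6) = 500 + -1520 / 7.6
SAT-scale = 500 + -200.0
SAT-scale = 300.0

300.0


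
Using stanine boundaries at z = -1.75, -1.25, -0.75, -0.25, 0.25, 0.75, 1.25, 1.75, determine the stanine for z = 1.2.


Stanine boundaries: [-1.75, -1.25, -0.75, -0.25, 0.25, 0.75, 1.25, 1.75]
z = 1.2
Check each boundary:
  z >= -1.75 -> could be stanine 2
  z >= -1.25 -> could be stanine 3
  z >= -0.75 -> could be stanine 4
  z >= -0.25 -> could be stanine 5
  z >= 0.25 -> could be stanine 6
  z >= 0.75 -> could be stanine 7
  z < 1.25
  z < 1.75
Highest qualifying boundary gives stanine = 7

7


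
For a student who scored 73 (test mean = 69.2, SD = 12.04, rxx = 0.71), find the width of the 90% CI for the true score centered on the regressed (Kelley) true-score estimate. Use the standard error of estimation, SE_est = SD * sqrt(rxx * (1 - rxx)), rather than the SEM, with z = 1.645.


True score estimate = 0.71*73 + 0.29*69.2 = 71.898
SE_est = SD * sqrt(rxx * (1 - rxx)) = 12.04 * sqrt(0.71 * 0.29) = 12.04 * sqrt(0.2059) = 5.463295
CI = T_est +/- z * SE_est, so width = 2 * z * SE_est = 2 * 1.645 * 5.463295
Width = 17.9742

17.9742


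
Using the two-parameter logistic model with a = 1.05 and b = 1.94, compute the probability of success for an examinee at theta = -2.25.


a*(theta - b) = 1.05 * (-2.25 - 1.94) = -4.3995
exp(--4.3995) = 81.4102
P = 1 / (1 + 81.4102)
P = 0.0121

0.0121


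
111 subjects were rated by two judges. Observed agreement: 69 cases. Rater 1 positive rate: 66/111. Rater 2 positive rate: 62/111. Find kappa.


P_o = 69/111 = 0.621622
P_e = (66*62 + 45*49) / 12321 = 0.511079
kappa = (P_o - P_e) / (1 - P_e)
kappa = (0.621622 - 0.511079) / (1 - 0.511079)
kappa = 0.2261

0.2261


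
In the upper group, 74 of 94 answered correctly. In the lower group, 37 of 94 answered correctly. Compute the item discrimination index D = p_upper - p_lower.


p_upper = 74/94 = 0.7872
p_lower = 37/94 = 0.3936
D = 0.7872 - 0.3936 = 0.3936

0.3936


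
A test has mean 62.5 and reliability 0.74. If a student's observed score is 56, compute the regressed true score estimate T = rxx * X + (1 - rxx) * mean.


T_est = rxx * X + (1 - rxx) * mean
T_est = 0.74 * 56 + 0.26 * 62.5
T_est = 41.44 + 16.25
T_est = 57.69

57.69


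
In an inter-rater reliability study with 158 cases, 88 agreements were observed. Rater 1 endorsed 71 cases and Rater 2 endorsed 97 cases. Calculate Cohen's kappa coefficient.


P_o = 88/158 = 0.556962
P_e = (71*97 + 87*61) / 24964 = 0.488463
kappa = (P_o - P_e) / (1 - P_e)
kappa = (0.556962 - 0.488463) / (1 - 0.488463)
kappa = 0.1339

0.1339


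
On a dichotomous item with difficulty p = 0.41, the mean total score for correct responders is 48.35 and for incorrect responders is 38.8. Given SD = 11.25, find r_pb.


q = 1 - p = 0.59
rpb = ((M1 - M0) / SD) * sqrt(p * q)
rpb = ((48.35 - 38.8) / 11.25) * sqrt(0.41 * 0.59)
rpb = 0.4175

0.4175


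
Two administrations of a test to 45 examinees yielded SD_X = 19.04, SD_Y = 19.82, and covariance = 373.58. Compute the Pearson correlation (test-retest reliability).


r = cov(X,Y) / (SD_X * SD_Y)
r = 373.58 / (19.04 * 19.82)
r = 373.58 / 377.3728
r = 0.9899

0.9899


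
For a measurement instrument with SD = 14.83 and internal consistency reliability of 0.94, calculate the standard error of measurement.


SEM = SD * sqrt(1 - rxx)
SEM = 14.83 * sqrt(1 - 0.94)
SEM = 14.83 * sqrt(0.06) = 14.83 * 0.244949
SEM = 3.6326

3.6326


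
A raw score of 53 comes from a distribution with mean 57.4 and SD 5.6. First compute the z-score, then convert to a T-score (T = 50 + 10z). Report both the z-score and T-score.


z = (X - mean) / SD = (53 - 57.4) / 5.6
z = -4.4 / 5.6
z = -0.7857
T-score = T = 50 + 10z
Carry z at full precision (z = -4.4 / 5.6) into the conversion:
T-score = 50 + 10 * (-4.4 / 5.6) = 50 + -44 / 5.6
T-score = 50 + -7.8571
T-score = 42.1429

42.1429


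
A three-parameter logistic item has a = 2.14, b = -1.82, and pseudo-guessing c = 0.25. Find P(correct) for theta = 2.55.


logit = 2.14*(2.55 - -1.82) = 9.3518
P* = 1/(1 + exp(-9.3518)) = 0.9999
P = 0.25 + (1 - 0.25) * 0.9999
P = 0.9999

0.9999


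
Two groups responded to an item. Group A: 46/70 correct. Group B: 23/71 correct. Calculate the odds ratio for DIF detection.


Odds_A = 46/24 = 1.9167
Odds_B = 23/48 = 0.4792
OR = Odds_A / Odds_B = 1.9167 / 0.4792
Exactly, OR = (46 * 48) / (24 * 23) = 2208 / 552
OR = 4.0

4.0


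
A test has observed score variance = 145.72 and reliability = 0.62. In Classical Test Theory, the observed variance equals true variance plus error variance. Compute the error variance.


var_true = rxx * var_obs = 0.62 * 145.72 = 90.3464
var_error = var_obs - var_true
var_error = 145.72 - 90.3464
var_error = 55.3736

55.3736


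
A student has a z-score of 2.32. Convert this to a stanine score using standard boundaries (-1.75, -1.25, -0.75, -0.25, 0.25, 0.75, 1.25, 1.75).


Stanine boundaries: [-1.75, -1.25, -0.75, -0.25, 0.25, 0.75, 1.25, 1.75]
z = 2.32
Check each boundary:
  z >= -1.75 -> could be stanine 2
  z >= -1.25 -> could be stanine 3
  z >= -0.75 -> could be stanine 4
  z >= -0.25 -> could be stanine 5
  z >= 0.25 -> could be stanine 6
  z >= 0.75 -> could be stanine 7
  z >= 1.25 -> could be stanine 8
  z >= 1.75 -> could be stanine 9
Highest qualifying boundary gives stanine = 9

9


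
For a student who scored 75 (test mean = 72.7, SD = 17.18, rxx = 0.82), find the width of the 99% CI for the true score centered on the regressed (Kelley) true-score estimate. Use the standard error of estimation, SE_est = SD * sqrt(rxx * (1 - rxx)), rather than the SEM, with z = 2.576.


True score estimate = 0.82*75 + 0.18*72.7 = 74.586
SE_est = SD * sqrt(rxx * (1 - rxx)) = 17.18 * sqrt(0.82 * 0.18) = 17.18 * sqrt(0.1476) = 6.60034
CI = T_est +/- z * SE_est, so width = 2 * z * SE_est = 2 * 2.576 * 6.60034
Width = 34.005

34.005


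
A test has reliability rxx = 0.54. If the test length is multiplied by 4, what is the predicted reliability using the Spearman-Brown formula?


r_new = (n * rxx) / (1 + (n-1) * rxx)
r_new = (4 * 0.54) / (1 + 3 * 0.54)
r_new = 2.16 / 2.62
r_new = 0.8244

0.8244
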